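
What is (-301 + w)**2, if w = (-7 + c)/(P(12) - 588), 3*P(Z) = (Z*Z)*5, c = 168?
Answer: 11005898281/121104 ≈ 90880.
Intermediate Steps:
P(Z) = 5*Z**2/3 (P(Z) = ((Z*Z)*5)/3 = (Z**2*5)/3 = (5*Z**2)/3 = 5*Z**2/3)
w = -161/348 (w = (-7 + 168)/((5/3)*12**2 - 588) = 161/((5/3)*144 - 588) = 161/(240 - 588) = 161/(-348) = 161*(-1/348) = -161/348 ≈ -0.46264)
(-301 + w)**2 = (-301 - 161/348)**2 = (-104909/348)**2 = 11005898281/121104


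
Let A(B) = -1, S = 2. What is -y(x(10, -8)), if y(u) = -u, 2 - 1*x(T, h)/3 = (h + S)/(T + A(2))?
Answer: 8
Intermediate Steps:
x(T, h) = 6 - 3*(2 + h)/(-1 + T) (x(T, h) = 6 - 3*(h + 2)/(T - 1) = 6 - 3*(2 + h)/(-1 + T))
-y(x(10, -8)) = -(-1)*3*(-4 - 1*(-8) + 2*10)/(-1 + 10) = -(-1)*3*(-4 + 8 + 20)/9 = -(-1)*3*(1/9)*24 = -(-1)*8 = -1*(-8) = 8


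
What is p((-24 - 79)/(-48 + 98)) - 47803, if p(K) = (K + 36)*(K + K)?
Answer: -59928541/1250 ≈ -47943.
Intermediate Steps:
p(K) = 2*K*(36 + K) (p(K) = (36 + K)*(2*K) = 2*K*(36 + K))
p((-24 - 79)/(-48 + 98)) - 47803 = 2*((-24 - 79)/(-48 + 98))*(36 + (-24 - 79)/(-48 + 98)) - 47803 = 2*(-103/50)*(36 - 103/50) - 47803 = 2*(-103/50)*(1697/50) - 47803 = -174791/1250 - 47803 = -59928541/1250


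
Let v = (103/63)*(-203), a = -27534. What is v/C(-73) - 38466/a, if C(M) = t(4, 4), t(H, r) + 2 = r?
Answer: -13591945/82602 ≈ -164.55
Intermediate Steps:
t(H, r) = -2 + r
C(M) = 2 (C(M) = -2 + 4 = 2)
v = -2987/9 (v = (103*(1/63))*(-203) = (103/63)*(-203) = -2987/9 ≈ -331.89)
v/C(-73) - 38466/a = -2987/9/2 - 38466/(-27534) = -2987/9*1/2 - 38466*(-1/27534) = -2987/18 + 6411/4589 = -13591945/82602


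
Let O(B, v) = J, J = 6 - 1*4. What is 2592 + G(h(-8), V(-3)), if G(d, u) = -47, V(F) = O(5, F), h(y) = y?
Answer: 2545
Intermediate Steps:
J = 2 (J = 6 - 4 = 2)
O(B, v) = 2
V(F) = 2
2592 + G(h(-8), V(-3)) = 2592 - 47 = 2545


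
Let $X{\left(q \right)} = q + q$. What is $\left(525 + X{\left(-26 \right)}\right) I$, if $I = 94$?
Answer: $44462$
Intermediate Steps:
$X{\left(q \right)} = 2 q$
$\left(525 + X{\left(-26 \right)}\right) I = \left(525 + 2 \left(-26\right)\right) 94 = \left(525 - 52\right) 94 = 473 \cdot 94 = 44462$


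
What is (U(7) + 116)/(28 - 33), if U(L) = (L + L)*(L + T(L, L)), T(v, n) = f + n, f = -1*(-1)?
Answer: -326/5 ≈ -65.200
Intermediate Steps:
f = 1
T(v, n) = 1 + n
U(L) = 2*L*(1 + 2*L) (U(L) = (L + L)*(L + (1 + L)) = (2*L)*(1 + 2*L) = 2*L*(1 + 2*L))
(U(7) + 116)/(28 - 33) = (2*7*(1 + 2*7) + 116)/(28 - 33) = (2*7*(1 + 14) + 116)/(-5) = (2*7*15 + 116)*(-1/5) = (210 + 116)*(-1/5) = 326*(-1/5) = -326/5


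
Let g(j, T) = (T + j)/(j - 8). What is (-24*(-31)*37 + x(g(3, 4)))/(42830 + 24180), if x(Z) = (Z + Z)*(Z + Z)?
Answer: 344198/837625 ≈ 0.41092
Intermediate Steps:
g(j, T) = (T + j)/(-8 + j)
x(Z) = 4*Z² (x(Z) = (2*Z)*(2*Z) = 4*Z²)
(-24*(-31)*37 + x(g(3, 4)))/(42830 + 24180) = (-24*(-31)*37 + 4*((4 + 3)/(-8 + 3))²)/(42830 + 24180) = (744*37 + 4*(7/(-5))²)/67010 = (27528 + 4*(-⅕*7)²)*(1/67010) = (27528 + 4*(-7/5)²)*(1/67010) = (27528 + 4*(49/25))*(1/67010) = (27528 + 196/25)*(1/67010) = (688396/25)*(1/67010) = 344198/837625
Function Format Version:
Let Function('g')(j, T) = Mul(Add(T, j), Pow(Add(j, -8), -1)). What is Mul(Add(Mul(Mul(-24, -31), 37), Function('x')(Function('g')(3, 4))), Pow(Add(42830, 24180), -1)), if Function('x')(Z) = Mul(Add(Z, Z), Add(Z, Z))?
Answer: Rational(344198, 837625) ≈ 0.41092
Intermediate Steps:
Function('g')(j, T) = Mul(Pow(Add(-8, j), -1), Add(T, j)) (Function('g')(j, T) = Mul(Add(T, j), Pow(Add(-8, j), -1)) = Mul(Pow(Add(-8, j), -1), Add(T, j)))
Function('x')(Z) = Mul(4, Pow(Z, 2)) (Function('x')(Z) = Mul(Mul(2, Z), Mul(2, Z)) = Mul(4, Pow(Z, 2)))
Mul(Add(Mul(Mul(-24, -31), 37), Function('x')(Function('g')(3, 4))), Pow(Add(42830, 24180), -1)) = Mul(Add(Mul(Mul(-24, -31), 37), Mul(4, Pow(Mul(Pow(Add(-8, 3), -1), Add(4, 3)), 2))), Pow(Add(42830, 24180), -1)) = Mul(Add(Mul(744, 37), Mul(4, Pow(Mul(Pow(-5, -1), 7), 2))), Pow(67010, -1)) = Mul(Add(27528, Mul(4, Pow(Mul(Rational(-1, 5), 7), 2))), Rational(1, 67010)) = Mul(Add(27528, Mul(4, Pow(Rational(-7, 5), 2))), Rational(1, 67010)) = Mul(Add(27528, Mul(4, Rational(49, 25))), Rational(1, 67010)) = Mul(Add(27528, Rational(196, 25)), Rational(1, 67010)) = Mul(Rational(688396, 25), Rational(1, 67010)) = Rational(344198, 837625)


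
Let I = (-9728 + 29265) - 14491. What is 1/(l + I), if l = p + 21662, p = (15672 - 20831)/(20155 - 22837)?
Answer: 2682/71636015 ≈ 3.7439e-5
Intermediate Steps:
p = 5159/2682 (p = -5159/(-2682) = -5159*(-1/2682) = 5159/2682 ≈ 1.9236)
l = 58102643/2682 (l = 5159/2682 + 21662 = 58102643/2682 ≈ 21664.)
I = 5046 (I = 19537 - 14491 = 5046)
1/(l + I) = 1/(58102643/2682 + 5046) = 1/(71636015/2682) = 2682/71636015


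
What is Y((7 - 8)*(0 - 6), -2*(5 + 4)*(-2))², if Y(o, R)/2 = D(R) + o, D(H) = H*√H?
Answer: 197136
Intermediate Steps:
D(H) = H^(3/2)
Y(o, R) = 2*o + 2*R^(3/2) (Y(o, R) = 2*(R^(3/2) + o) = 2*(o + R^(3/2)) = 2*o + 2*R^(3/2))
Y((7 - 8)*(0 - 6), -2*(5 + 4)*(-2))² = (2*((7 - 8)*(0 - 6)) + 2*(-2*(5 + 4)*(-2))^(3/2))² = (2*(-1*(-6)) + 2*(-2*9*(-2))^(3/2))² = (2*6 + 2*(-18*(-2))^(3/2))² = (12 + 2*36^(3/2))² = (12 + 2*216)² = (12 + 432)² = 444² = 197136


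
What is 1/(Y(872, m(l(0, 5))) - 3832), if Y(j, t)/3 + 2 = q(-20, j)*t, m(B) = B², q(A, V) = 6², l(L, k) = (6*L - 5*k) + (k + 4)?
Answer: 1/23810 ≈ 4.1999e-5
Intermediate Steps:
l(L, k) = 4 - 4*k + 6*L (l(L, k) = (-5*k + 6*L) + (4 + k) = 4 - 4*k + 6*L)
q(A, V) = 36
Y(j, t) = -6 + 108*t (Y(j, t) = -6 + 3*(36*t) = -6 + 108*t)
1/(Y(872, m(l(0, 5))) - 3832) = 1/((-6 + 108*(4 - 4*5 + 6*0)²) - 3832) = 1/((-6 + 108*(4 - 20 + 0)²) - 3832) = 1/((-6 + 108*(-16)²) - 3832) = 1/((-6 + 108*256) - 3832) = 1/((-6 + 27648) - 3832) = 1/(27642 - 3832) = 1/23810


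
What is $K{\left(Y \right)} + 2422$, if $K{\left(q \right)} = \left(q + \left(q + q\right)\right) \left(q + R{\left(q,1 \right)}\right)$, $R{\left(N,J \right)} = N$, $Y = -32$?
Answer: $8566$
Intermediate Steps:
$K{\left(q \right)} = 6 q^{2}$ ($K{\left(q \right)} = \left(q + \left(q + q\right)\right) \left(q + q\right) = \left(q + 2 q\right) 2 q = 3 q 2 q = 6 q^{2}$)
$K{\left(Y \right)} + 2422 = 6 \left(-32\right)^{2} + 2422 = 6 \cdot 1024 + 2422 = 6144 + 2422 = 8566$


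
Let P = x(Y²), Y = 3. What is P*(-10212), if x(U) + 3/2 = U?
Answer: -76590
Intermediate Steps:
x(U) = -3/2 + U
P = 15/2 (P = -3/2 + 3² = -3/2 + 9 = 15/2 ≈ 7.5000)
P*(-10212) = (15/2)*(-10212) = -76590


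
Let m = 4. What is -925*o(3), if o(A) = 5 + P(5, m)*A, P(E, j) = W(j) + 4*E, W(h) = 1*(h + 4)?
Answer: -82325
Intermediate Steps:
W(h) = 4 + h (W(h) = 1*(4 + h) = 4 + h)
P(E, j) = 4 + j + 4*E (P(E, j) = (4 + j) + 4*E = 4 + j + 4*E)
o(A) = 5 + 28*A (o(A) = 5 + (4 + 4 + 4*5)*A = 5 + (4 + 4 + 20)*A = 5 + 28*A)
-925*o(3) = -925*(5 + 28*3) = -925*(5 + 84) = -925*89 = -82325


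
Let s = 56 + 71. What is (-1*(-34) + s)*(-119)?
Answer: -19159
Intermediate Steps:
s = 127
(-1*(-34) + s)*(-119) = (-1*(-34) + 127)*(-119) = (34 + 127)*(-119) = 161*(-119) = -19159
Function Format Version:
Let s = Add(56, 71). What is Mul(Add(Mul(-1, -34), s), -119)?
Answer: -19159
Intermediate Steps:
s = 127
Mul(Add(Mul(-1, -34), s), -119) = Mul(Add(Mul(-1, -34), 127), -119) = Mul(Add(34, 127), -119) = Mul(161, -119) = -19159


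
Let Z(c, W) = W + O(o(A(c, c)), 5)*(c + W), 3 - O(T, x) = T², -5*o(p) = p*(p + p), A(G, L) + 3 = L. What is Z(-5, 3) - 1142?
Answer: 4143/25 ≈ 165.72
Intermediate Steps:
A(G, L) = -3 + L
o(p) = -2*p²/5 (o(p) = -p*(p + p)/5 = -p*2*p/5 = -2*p²/5)
O(T, x) = 3 - T²
Z(c, W) = W + (3 - 4*(-3 + c)⁴/25)*(W + c) (Z(c, W) = W + (3 - (-2*(-3 + c)²/5)²)*(c + W) = W + (3 - 4*(-3 + c)⁴/25)*(W + c))
Z(-5, 3) - 1142 = (3 - 1/25*3*(-75 + 4*(-3 - 5)⁴) - 1/25*(-5)*(-75 + 4*(-3 - 5)⁴)) - 1142 = (3 - 1/25*3*(-75 + 4*(-8)⁴) - 1/25*(-5)*(-75 + 4*(-8)⁴)) - 1142 = (3 - 1/25*3*(-75 + 4*4096) - 1/25*(-5)*(-75 + 4*4096)) - 1142 = (3 - 1/25*3*(-75 + 16384) - 1/25*(-5)*(-75 + 16384)) - 1142 = (3 - 1/25*3*16309 - 1/25*(-5)*16309) - 1142 = (3 - 48927/25 + 16309/5) - 1142 = 32693/25 - 1142 = 4143/25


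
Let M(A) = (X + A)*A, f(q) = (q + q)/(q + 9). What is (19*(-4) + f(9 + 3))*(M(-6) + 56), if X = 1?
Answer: -45064/7 ≈ -6437.7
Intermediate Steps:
f(q) = 2*q/(9 + q) (f(q) = (2*q)/(9 + q) = 2*q/(9 + q))
M(A) = A*(1 + A) (M(A) = (1 + A)*A = A*(1 + A))
(19*(-4) + f(9 + 3))*(M(-6) + 56) = (19*(-4) + 2*(9 + 3)/(9 + (9 + 3)))*(-6*(1 - 6) + 56) = (-76 + 2*12/(9 + 12))*(-6*(-5) + 56) = (-76 + 2*12/21)*(30 + 56) = (-76 + 2*12*(1/21))*86 = (-76 + 8/7)*86 = -524/7*86 = -45064/7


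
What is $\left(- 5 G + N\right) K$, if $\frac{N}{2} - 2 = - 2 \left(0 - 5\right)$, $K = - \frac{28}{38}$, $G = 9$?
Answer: $\frac{294}{19} \approx 15.474$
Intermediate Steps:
$K = - \frac{14}{19}$ ($K = \left(-28\right) \frac{1}{38} = - \frac{14}{19} \approx -0.73684$)
$N = 24$ ($N = 4 + 2 \left(- 2 \left(0 - 5\right)\right) = 4 + 2 \left(\left(-2\right) \left(-5\right)\right) = 4 + 2 \cdot 10 = 4 + 20 = 24$)
$\left(- 5 G + N\right) K = \left(\left(-5\right) 9 + 24\right) \left(- \frac{14}{19}\right) = \left(-45 + 24\right) \left(- \frac{14}{19}\right) = \left(-21\right) \left(- \frac{14}{19}\right) = \frac{294}{19}$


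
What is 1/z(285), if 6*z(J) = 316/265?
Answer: 795/158 ≈ 5.0316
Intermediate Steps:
z(J) = 158/795 (z(J) = (316/265)/6 = (316*(1/265))/6 = (1/6)*(316/265) = 158/795)
1/z(285) = 1/(158/795) = 795/158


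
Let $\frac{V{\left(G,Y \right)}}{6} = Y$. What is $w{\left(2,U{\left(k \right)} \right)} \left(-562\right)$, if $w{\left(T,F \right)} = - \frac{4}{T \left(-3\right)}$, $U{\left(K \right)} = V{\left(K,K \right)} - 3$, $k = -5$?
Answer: $- \frac{1124}{3} \approx -374.67$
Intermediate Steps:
$V{\left(G,Y \right)} = 6 Y$
$U{\left(K \right)} = -3 + 6 K$ ($U{\left(K \right)} = 6 K - 3 = -3 + 6 K$)
$w{\left(T,F \right)} = \frac{4}{3 T}$ ($w{\left(T,F \right)} = - \frac{4}{\left(-3\right) T} = - 4 \left(- \frac{1}{3 T}\right) = \frac{4}{3 T}$)
$w{\left(2,U{\left(k \right)} \right)} \left(-562\right) = \frac{4}{3 \cdot 2} \left(-562\right) = \frac{4}{3} \cdot \frac{1}{2} \left(-562\right) = \frac{2}{3} \left(-562\right) = - \frac{1124}{3}$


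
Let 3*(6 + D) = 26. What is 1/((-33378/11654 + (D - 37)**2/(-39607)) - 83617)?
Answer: -2077109901/173687709421567 ≈ -1.1959e-5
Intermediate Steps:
D = 8/3 (D = -6 + (1/3)*26 = -6 + 26/3 = 8/3 ≈ 2.6667)
1/((-33378/11654 + (D - 37)**2/(-39607)) - 83617) = 1/((-33378/11654 + (8/3 - 37)**2/(-39607)) - 83617) = 1/((-33378*1/11654 + (-103/3)**2*(-1/39607)) - 83617) = 1/((-16689/5827 + (10609/9)*(-1/39607)) - 83617) = 1/((-16689/5827 - 10609/356463) - 83617) = 1/(-6010829650/2077109901 - 83617) = 1/(-173687709421567/2077109901) = -2077109901/173687709421567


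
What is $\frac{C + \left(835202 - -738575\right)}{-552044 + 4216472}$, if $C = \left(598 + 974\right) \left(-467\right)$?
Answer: $\frac{839653}{3664428} \approx 0.22914$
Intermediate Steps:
$C = -734124$ ($C = 1572 \left(-467\right) = -734124$)
$\frac{C + \left(835202 - -738575\right)}{-552044 + 4216472} = \frac{-734124 + \left(835202 - -738575\right)}{-552044 + 4216472} = \frac{-734124 + \left(835202 + 738575\right)}{3664428} = \left(-734124 + 1573777\right) \frac{1}{3664428} = 839653 \cdot \frac{1}{3664428} = \frac{839653}{3664428}$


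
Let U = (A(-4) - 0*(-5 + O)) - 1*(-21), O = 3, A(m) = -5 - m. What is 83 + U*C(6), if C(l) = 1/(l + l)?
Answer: 254/3 ≈ 84.667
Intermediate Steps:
C(l) = 1/(2*l)
U = 20 (U = ((-5 - 1*(-4)) - 0*(-5 + 3)) - 1*(-21) = ((-5 + 4) - 0*(-2)) + 21 = (-1 - 4*0) + 21 = (-1 + 0) + 21 = -1 + 21 = 20)
83 + U*C(6) = 83 + 20*((1/2)/6) = 83 + 20*((1/2)*(1/6)) = 83 + 20*(1/12) = 83 + 5/3 = 254/3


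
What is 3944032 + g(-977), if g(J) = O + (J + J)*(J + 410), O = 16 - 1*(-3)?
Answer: 5051969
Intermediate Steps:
O = 19 (O = 16 + 3 = 19)
g(J) = 19 + 2*J*(410 + J) (g(J) = 19 + (J + J)*(J + 410) = 19 + (2*J)*(410 + J) = 19 + 2*J*(410 + J))
3944032 + g(-977) = 3944032 + (19 + 2*(-977)² + 820*(-977)) = 3944032 + (19 + 2*954529 - 801140) = 3944032 + (19 + 1909058 - 801140) = 3944032 + 1107937 = 5051969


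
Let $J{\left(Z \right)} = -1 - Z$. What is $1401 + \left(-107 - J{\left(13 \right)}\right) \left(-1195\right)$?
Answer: $112536$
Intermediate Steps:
$1401 + \left(-107 - J{\left(13 \right)}\right) \left(-1195\right) = 1401 + \left(-107 - \left(-1 - 13\right)\right) \left(-1195\right) = 1401 + \left(-107 - -14\right) \left(-1195\right) = 1401 + \left(-107 + 14\right) \left(-1195\right) = 1401 - -111135 = 1401 + 111135 = 112536$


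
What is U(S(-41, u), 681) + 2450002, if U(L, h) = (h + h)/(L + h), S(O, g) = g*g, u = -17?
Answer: 1188251651/485 ≈ 2.4500e+6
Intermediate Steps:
S(O, g) = g**2
U(L, h) = 2*h/(L + h) (U(L, h) = (2*h)/(L + h) = 2*h/(L + h))
U(S(-41, u), 681) + 2450002 = 2*681/((-17)**2 + 681) + 2450002 = 2*681/(289 + 681) + 2450002 = 2*681/970 + 2450002 = 2*681*(1/970) + 2450002 = 681/485 + 2450002 = 1188251651/485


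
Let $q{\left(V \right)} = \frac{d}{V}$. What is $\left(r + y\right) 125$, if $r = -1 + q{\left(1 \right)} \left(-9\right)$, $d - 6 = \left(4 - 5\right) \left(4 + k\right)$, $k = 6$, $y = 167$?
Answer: $25250$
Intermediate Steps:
$d = -4$ ($d = 6 + \left(4 - 5\right) \left(4 + 6\right) = 6 - 10 = -4$)
$q{\left(V \right)} = - \frac{4}{V}$
$r = 35$ ($r = -1 + - \frac{4}{1} \left(-9\right) = -1 + \left(-4\right) 1 \left(-9\right) = -1 - -36 = -1 + 36 = 35$)
$\left(r + y\right) 125 = \left(35 + 167\right) 125 = 202 \cdot 125 = 25250$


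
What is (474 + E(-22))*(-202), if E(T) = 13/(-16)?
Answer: -764671/8 ≈ -95584.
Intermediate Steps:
E(T) = -13/16 (E(T) = 13*(-1/16) = -13/16)
(474 + E(-22))*(-202) = (474 - 13/16)*(-202) = (7571/16)*(-202) = -764671/8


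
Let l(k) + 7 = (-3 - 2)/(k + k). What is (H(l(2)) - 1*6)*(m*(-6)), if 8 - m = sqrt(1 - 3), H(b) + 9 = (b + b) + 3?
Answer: 1368 - 171*I*sqrt(2) ≈ 1368.0 - 241.83*I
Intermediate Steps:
l(k) = -7 - 5/(2*k) (l(k) = -7 + (-3 - 2)/(k + k) = -7 - 5*1/(2*k) = -7 - 5/(2*k))
H(b) = -6 + 2*b (H(b) = -9 + ((b + b) + 3) = -9 + (2*b + 3) = -9 + (3 + 2*b) = -6 + 2*b)
m = 8 - I*sqrt(2) (m = 8 - sqrt(1 - 3) = 8 - sqrt(-2) = 8 - I*sqrt(2) ≈ 8.0 - 1.4142*I)
(H(l(2)) - 1*6)*(m*(-6)) = ((-6 + 2*(-7 - 5/2/2)) - 1*6)*((8 - I*sqrt(2))*(-6)) = ((-6 + 2*(-7 - 5/2*1/2)) - 6)*(-48 + 6*I*sqrt(2)) = ((-6 + 2*(-7 - 5/4)) - 6)*(-48 + 6*I*sqrt(2)) = ((-6 + 2*(-33/4)) - 6)*(-48 + 6*I*sqrt(2)) = ((-6 - 33/2) - 6)*(-48 + 6*I*sqrt(2)) = (-45/2 - 6)*(-48 + 6*I*sqrt(2)) = -57*(-48 + 6*I*sqrt(2))/2 = 1368 - 171*I*sqrt(2)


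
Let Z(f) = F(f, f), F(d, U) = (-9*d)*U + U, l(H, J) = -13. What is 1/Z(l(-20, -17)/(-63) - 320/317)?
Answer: -14771883/97613354 ≈ -0.15133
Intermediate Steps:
F(d, U) = U - 9*U*d (F(d, U) = -9*U*d + U = U - 9*U*d)
Z(f) = f*(1 - 9*f)
1/Z(l(-20, -17)/(-63) - 320/317) = 1/((-13/(-63) - 320/317)*(1 - 9*(-13/(-63) - 320/317))) = 1/((-13*(-1/63) - 320*1/317)*(1 - 9*(-13*(-1/63) - 320*1/317))) = 1/((13/63 - 320/317)*(1 - 9*(13/63 - 320/317))) = 1/(-16039*(1 - 9*(-16039/19971))/19971) = 1/(-16039*(1 + 16039/2219)/19971) = 1/(-16039/19971*18258/2219) = 1/(-97613354/14771883) = -14771883/97613354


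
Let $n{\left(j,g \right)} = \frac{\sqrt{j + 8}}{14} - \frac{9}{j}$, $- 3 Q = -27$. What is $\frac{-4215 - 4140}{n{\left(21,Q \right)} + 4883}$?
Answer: $- \frac{1142228760}{667506101} + \frac{16710 \sqrt{29}}{667506101} \approx -1.7111$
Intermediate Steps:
$Q = 9$ ($Q = \left(- \frac{1}{3}\right) \left(-27\right) = 9$)
$n{\left(j,g \right)} = - \frac{9}{j} + \frac{\sqrt{8 + j}}{14}$ ($n{\left(j,g \right)} = \sqrt{8 + j} \frac{1}{14} - \frac{9}{j} = \frac{\sqrt{8 + j}}{14} - \frac{9}{j} = - \frac{9}{j} + \frac{\sqrt{8 + j}}{14}$)
$\frac{-4215 - 4140}{n{\left(21,Q \right)} + 4883} = \frac{-4215 - 4140}{\left(- \frac{9}{21} + \frac{\sqrt{8 + 21}}{14}\right) + 4883} = - \frac{8355}{\left(\left(-9\right) \frac{1}{21} + \frac{\sqrt{29}}{14}\right) + 4883} = - \frac{8355}{\left(- \frac{3}{7} + \frac{\sqrt{29}}{14}\right) + 4883} = - \frac{8355}{\frac{34178}{7} + \frac{\sqrt{29}}{14}}$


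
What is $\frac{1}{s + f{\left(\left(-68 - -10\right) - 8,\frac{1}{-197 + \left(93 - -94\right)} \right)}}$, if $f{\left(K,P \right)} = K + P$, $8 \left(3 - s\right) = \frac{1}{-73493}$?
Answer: $- \frac{2939720}{185496327} \approx -0.015848$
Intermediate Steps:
$s = \frac{1763833}{587944}$ ($s = 3 - \frac{1}{8 \left(-73493\right)} = 3 - - \frac{1}{587944} = 3 + \frac{1}{587944} = \frac{1763833}{587944} \approx 3.0$)
$\frac{1}{s + f{\left(\left(-68 - -10\right) - 8,\frac{1}{-197 + \left(93 - -94\right)} \right)}} = \frac{1}{\frac{1763833}{587944} + \left(\left(\left(-68 - -10\right) - 8\right) + \frac{1}{-197 + \left(93 - -94\right)}\right)} = \frac{1}{\frac{1763833}{587944} + \left(\left(\left(-68 + 10\right) - 8\right) + \frac{1}{-197 + \left(93 + 94\right)}\right)} = \frac{1}{\frac{1763833}{587944} + \left(\left(-58 - 8\right) + \frac{1}{-197 + 187}\right)} = \frac{1}{\frac{1763833}{587944} - \left(66 - \frac{1}{-10}\right)} = \frac{1}{\frac{1763833}{587944} - \frac{661}{10}} = \frac{1}{- \frac{185496327}{2939720}} = - \frac{2939720}{185496327}$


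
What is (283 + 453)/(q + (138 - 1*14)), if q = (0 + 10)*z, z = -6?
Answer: 23/2 ≈ 11.500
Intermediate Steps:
q = -60 (q = (0 + 10)*(-6) = 10*(-6) = -60)
(283 + 453)/(q + (138 - 1*14)) = (283 + 453)/(-60 + (138 - 1*14)) = 736/(-60 + (138 - 14)) = 736/(-60 + 124) = 736/64 = 736*(1/64) = 23/2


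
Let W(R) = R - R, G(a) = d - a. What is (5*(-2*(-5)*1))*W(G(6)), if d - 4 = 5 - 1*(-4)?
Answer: 0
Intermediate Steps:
d = 13 (d = 4 + (5 - 1*(-4)) = 4 + (5 + 4) = 4 + 9 = 13)
G(a) = 13 - a
W(R) = 0
(5*(-2*(-5)*1))*W(G(6)) = (5*(-2*(-5)*1))*0 = (5*(10*1))*0 = (5*10)*0 = 50*0 = 0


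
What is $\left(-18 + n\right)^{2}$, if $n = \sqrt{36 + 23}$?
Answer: $\left(18 - \sqrt{59}\right)^{2} \approx 106.48$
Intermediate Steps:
$n = \sqrt{59} \approx 7.6811$
$\left(-18 + n\right)^{2} = \left(-18 + \sqrt{59}\right)^{2}$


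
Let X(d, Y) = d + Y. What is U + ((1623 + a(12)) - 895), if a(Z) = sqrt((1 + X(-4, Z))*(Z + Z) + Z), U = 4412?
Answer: 5140 + 2*sqrt(57) ≈ 5155.1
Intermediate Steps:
X(d, Y) = Y + d
a(Z) = sqrt(Z + 2*Z*(-3 + Z)) (a(Z) = sqrt((1 + (Z - 4))*(Z + Z) + Z) = sqrt((1 + (-4 + Z))*(2*Z) + Z) = sqrt((-3 + Z)*(2*Z) + Z) = sqrt(2*Z*(-3 + Z) + Z) = sqrt(Z + 2*Z*(-3 + Z)))
U + ((1623 + a(12)) - 895) = 4412 + ((1623 + sqrt(12*(-5 + 2*12))) - 895) = 4412 + ((1623 + sqrt(12*(-5 + 24))) - 895) = 4412 + ((1623 + sqrt(12*19)) - 895) = 4412 + ((1623 + sqrt(228)) - 895) = 4412 + ((1623 + 2*sqrt(57)) - 895) = 4412 + (728 + 2*sqrt(57)) = 5140 + 2*sqrt(57)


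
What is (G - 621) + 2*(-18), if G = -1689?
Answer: -2346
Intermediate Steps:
(G - 621) + 2*(-18) = (-1689 - 621) + 2*(-18) = -2310 - 36 = -2346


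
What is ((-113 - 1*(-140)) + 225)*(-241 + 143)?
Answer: -24696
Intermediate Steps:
((-113 - 1*(-140)) + 225)*(-241 + 143) = ((-113 + 140) + 225)*(-98) = (27 + 225)*(-98) = 252*(-98) = -24696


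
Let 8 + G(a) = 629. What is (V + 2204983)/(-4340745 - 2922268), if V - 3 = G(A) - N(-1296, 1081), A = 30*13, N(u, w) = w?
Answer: -2204526/7263013 ≈ -0.30353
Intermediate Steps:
A = 390
G(a) = 621 (G(a) = -8 + 629 = 621)
V = -457 (V = 3 + (621 - 1*1081) = 3 + (621 - 1081) = 3 - 460 = -457)
(V + 2204983)/(-4340745 - 2922268) = (-457 + 2204983)/(-4340745 - 2922268) = 2204526/(-7263013) = 2204526*(-1/7263013) = -2204526/7263013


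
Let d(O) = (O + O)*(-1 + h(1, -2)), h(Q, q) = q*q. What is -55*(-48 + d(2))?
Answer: 1980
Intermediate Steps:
h(Q, q) = q²
d(O) = 6*O (d(O) = (O + O)*(-1 + (-2)²) = (2*O)*(-1 + 4) = (2*O)*3 = 6*O)
-55*(-48 + d(2)) = -55*(-48 + 6*2) = -55*(-48 + 12) = -55*(-36) = 1980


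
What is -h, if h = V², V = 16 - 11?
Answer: -25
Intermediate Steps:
V = 5
h = 25 (h = 5² = 25)
-h = -1*25 = -25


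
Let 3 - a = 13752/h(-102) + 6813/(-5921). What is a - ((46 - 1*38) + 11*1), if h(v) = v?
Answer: 12076241/100657 ≈ 119.97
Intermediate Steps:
a = 13988724/100657 (a = 3 - (13752/(-102) + 6813/(-5921)) = 3 - (13752*(-1/102) + 6813*(-1/5921)) = 3 - (-2292/17 - 6813/5921) = 3 - 1*(-13686753/100657) = 3 + 13686753/100657 = 13988724/100657 ≈ 138.97)
a - ((46 - 1*38) + 11*1) = 13988724/100657 - ((46 - 1*38) + 11*1) = 13988724/100657 - ((46 - 38) + 11) = 13988724/100657 - (8 + 11) = 13988724/100657 - 1*19 = 13988724/100657 - 19 = 12076241/100657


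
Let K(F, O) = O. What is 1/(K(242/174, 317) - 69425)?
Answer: -1/69108 ≈ -1.4470e-5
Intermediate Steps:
1/(K(242/174, 317) - 69425) = 1/(317 - 69425) = 1/(-69108) = -1/69108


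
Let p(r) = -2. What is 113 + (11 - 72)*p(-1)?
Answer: 235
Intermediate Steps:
113 + (11 - 72)*p(-1) = 113 + (11 - 72)*(-2) = 113 - 61*(-2) = 113 + 122 = 235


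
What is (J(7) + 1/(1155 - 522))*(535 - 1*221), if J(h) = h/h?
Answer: 199076/633 ≈ 314.50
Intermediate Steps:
J(h) = 1
(J(7) + 1/(1155 - 522))*(535 - 1*221) = (1 + 1/(1155 - 522))*(535 - 1*221) = (1 + 1/633)*(535 - 221) = (1 + 1/633)*314 = (634/633)*314 = 199076/633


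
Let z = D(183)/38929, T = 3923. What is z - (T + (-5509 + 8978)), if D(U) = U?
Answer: -287762985/38929 ≈ -7392.0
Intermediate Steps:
z = 183/38929 ≈ 0.0047009
z - (T + (-5509 + 8978)) = 183/38929 - (3923 + (-5509 + 8978)) = 183/38929 - (3923 + 3469) = 183/38929 - 1*7392 = 183/38929 - 7392 = -287762985/38929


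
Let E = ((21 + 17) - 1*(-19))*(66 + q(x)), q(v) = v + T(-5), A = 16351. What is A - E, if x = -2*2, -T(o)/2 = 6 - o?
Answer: 14071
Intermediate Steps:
T(o) = -12 + 2*o (T(o) = -2*(6 - o) = -12 + 2*o)
x = -4
q(v) = -22 + v (q(v) = v + (-12 + 2*(-5)) = v + (-12 - 10) = v - 22 = -22 + v)
E = 2280 (E = ((21 + 17) - 1*(-19))*(66 + (-22 - 4)) = (38 + 19)*(66 - 26) = 57*40 = 2280)
A - E = 16351 - 1*2280 = 16351 - 2280 = 14071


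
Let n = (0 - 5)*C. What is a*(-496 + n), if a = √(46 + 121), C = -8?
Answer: -456*√167 ≈ -5892.8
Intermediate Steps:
a = √167 ≈ 12.923
n = 40 (n = (0 - 5)*(-8) = -5*(-8) = 40)
a*(-496 + n) = √167*(-496 + 40) = √167*(-456) = -456*√167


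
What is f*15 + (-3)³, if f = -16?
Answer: -267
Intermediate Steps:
f*15 + (-3)³ = -16*15 + (-3)³ = -240 - 27 = -267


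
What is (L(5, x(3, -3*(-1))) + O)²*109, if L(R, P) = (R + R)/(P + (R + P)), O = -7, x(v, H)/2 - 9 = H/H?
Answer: 405589/81 ≈ 5007.3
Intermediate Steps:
x(v, H) = 20 (x(v, H) = 18 + 2*(H/H) = 18 + 2*1 = 18 + 2 = 20)
L(R, P) = 2*R/(R + 2*P) (L(R, P) = (2*R)/(P + (P + R)) = (2*R)/(R + 2*P) = 2*R/(R + 2*P))
(L(5, x(3, -3*(-1))) + O)²*109 = (2*5/(5 + 2*20) - 7)²*109 = (2*5/(5 + 40) - 7)²*109 = (2*5/45 - 7)²*109 = (2*5*(1/45) - 7)²*109 = (2/9 - 7)²*109 = (-61/9)²*109 = (3721/81)*109 = 405589/81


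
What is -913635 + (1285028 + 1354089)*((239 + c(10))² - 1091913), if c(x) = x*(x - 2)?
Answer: -2613127889419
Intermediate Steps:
c(x) = x*(-2 + x)
-913635 + (1285028 + 1354089)*((239 + c(10))² - 1091913) = -913635 + (1285028 + 1354089)*((239 + 10*(-2 + 10))² - 1091913) = -913635 + 2639117*((239 + 10*8)² - 1091913) = -913635 + 2639117*((239 + 80)² - 1091913) = -913635 + 2639117*(319² - 1091913) = -913635 + 2639117*(101761 - 1091913) = -913635 + 2639117*(-990152) = -913635 - 2613126975784 = -2613127889419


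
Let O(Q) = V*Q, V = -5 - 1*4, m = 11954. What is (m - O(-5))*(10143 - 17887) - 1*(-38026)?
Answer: -92185270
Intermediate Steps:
V = -9 (V = -5 - 4 = -9)
O(Q) = -9*Q
(m - O(-5))*(10143 - 17887) - 1*(-38026) = (11954 - (-9)*(-5))*(10143 - 17887) - 1*(-38026) = (11954 - 1*45)*(-7744) + 38026 = (11954 - 45)*(-7744) + 38026 = 11909*(-7744) + 38026 = -92223296 + 38026 = -92185270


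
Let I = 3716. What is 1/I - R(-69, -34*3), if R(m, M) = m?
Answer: 256405/3716 ≈ 69.000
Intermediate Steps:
1/I - R(-69, -34*3) = 1/3716 - 1*(-69) = 1/3716 + 69 = 256405/3716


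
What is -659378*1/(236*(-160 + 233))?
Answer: -329689/8614 ≈ -38.274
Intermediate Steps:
-659378*1/(236*(-160 + 233)) = -659378/(73*236) = -659378/17228 = -659378*1/17228 = -329689/8614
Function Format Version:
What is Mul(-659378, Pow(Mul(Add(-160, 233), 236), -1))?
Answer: Rational(-329689, 8614) ≈ -38.274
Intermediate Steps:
Mul(-659378, Pow(Mul(Add(-160, 233), 236), -1)) = Mul(-659378, Pow(Mul(73, 236), -1)) = Mul(-659378, Pow(17228, -1)) = Mul(-659378, Rational(1, 17228)) = Rational(-329689, 8614)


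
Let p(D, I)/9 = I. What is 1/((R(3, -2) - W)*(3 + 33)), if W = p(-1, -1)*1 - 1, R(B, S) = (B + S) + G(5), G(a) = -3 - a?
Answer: 1/108 ≈ 0.0092593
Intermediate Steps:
p(D, I) = 9*I
R(B, S) = -8 + B + S (R(B, S) = (B + S) + (-3 - 1*5) = (B + S) + (-3 - 5) = (B + S) - 8 = -8 + B + S)
W = -10 (W = (9*(-1))*1 - 1 = -9*1 - 1 = -9 - 1 = -10)
1/((R(3, -2) - W)*(3 + 33)) = 1/(((-8 + 3 - 2) - 1*(-10))*(3 + 33)) = 1/((-7 + 10)*36) = 1/(3*36) = 1/108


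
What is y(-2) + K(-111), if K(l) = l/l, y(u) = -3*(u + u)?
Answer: 13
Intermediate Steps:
y(u) = -6*u
K(l) = 1
y(-2) + K(-111) = -6*(-2) + 1 = 12 + 1 = 13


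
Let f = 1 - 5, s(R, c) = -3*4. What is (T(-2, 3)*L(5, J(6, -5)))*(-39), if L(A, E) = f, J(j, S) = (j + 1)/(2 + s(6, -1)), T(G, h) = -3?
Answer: -468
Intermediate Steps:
s(R, c) = -12
J(j, S) = -⅒ - j/10 (J(j, S) = (j + 1)/(2 - 12) = (1 + j)/(-10) = (1 + j)*(-⅒) = -⅒ - j/10)
f = -4
L(A, E) = -4
(T(-2, 3)*L(5, J(6, -5)))*(-39) = -3*(-4)*(-39) = 12*(-39) = -468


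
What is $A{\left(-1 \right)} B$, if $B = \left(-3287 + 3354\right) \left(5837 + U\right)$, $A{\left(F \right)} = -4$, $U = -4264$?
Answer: $-421564$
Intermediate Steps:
$B = 105391$ ($B = \left(-3287 + 3354\right) \left(5837 - 4264\right) = 67 \cdot 1573 = 105391$)
$A{\left(-1 \right)} B = \left(-4\right) 105391 = -421564$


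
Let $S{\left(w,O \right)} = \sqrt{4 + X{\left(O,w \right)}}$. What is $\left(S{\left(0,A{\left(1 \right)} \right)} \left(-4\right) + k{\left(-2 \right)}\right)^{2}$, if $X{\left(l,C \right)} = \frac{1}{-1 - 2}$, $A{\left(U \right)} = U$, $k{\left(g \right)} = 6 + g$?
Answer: $\frac{224}{3} - \frac{32 \sqrt{33}}{3} \approx 13.391$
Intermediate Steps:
$X{\left(l,C \right)} = - \frac{1}{3}$ ($X{\left(l,C \right)} = \frac{1}{-3} = - \frac{1}{3}$)
$S{\left(w,O \right)} = \frac{\sqrt{33}}{3}$ ($S{\left(w,O \right)} = \sqrt{4 - \frac{1}{3}} = \sqrt{\frac{11}{3}} = \frac{\sqrt{33}}{3}$)
$\left(S{\left(0,A{\left(1 \right)} \right)} \left(-4\right) + k{\left(-2 \right)}\right)^{2} = \left(\frac{\sqrt{33}}{3} \left(-4\right) + \left(6 - 2\right)\right)^{2} = \left(- \frac{4 \sqrt{33}}{3} + 4\right)^{2} = \left(4 - \frac{4 \sqrt{33}}{3}\right)^{2}$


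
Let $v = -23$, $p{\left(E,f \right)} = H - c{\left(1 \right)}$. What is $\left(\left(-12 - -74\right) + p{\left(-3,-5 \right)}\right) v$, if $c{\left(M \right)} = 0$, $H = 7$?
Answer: $-1587$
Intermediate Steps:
$p{\left(E,f \right)} = 7$ ($p{\left(E,f \right)} = 7 - 0 = 7 + 0 = 7$)
$\left(\left(-12 - -74\right) + p{\left(-3,-5 \right)}\right) v = \left(\left(-12 - -74\right) + 7\right) \left(-23\right) = \left(\left(-12 + 74\right) + 7\right) \left(-23\right) = \left(62 + 7\right) \left(-23\right) = 69 \left(-23\right) = -1587$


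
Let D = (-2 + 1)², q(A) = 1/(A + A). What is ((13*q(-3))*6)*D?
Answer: -13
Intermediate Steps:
q(A) = 1/(2*A)
D = 1 (D = (-1)² = 1)
((13*q(-3))*6)*D = ((13*((½)/(-3)))*6)*1 = ((13*((½)*(-⅓)))*6)*1 = ((13*(-⅙))*6)*1 = -13/6*6*1 = -13*1 = -13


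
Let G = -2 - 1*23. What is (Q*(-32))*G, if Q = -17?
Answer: -13600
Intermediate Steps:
G = -25 (G = -2 - 23 = -25)
(Q*(-32))*G = -17*(-32)*(-25) = 544*(-25) = -13600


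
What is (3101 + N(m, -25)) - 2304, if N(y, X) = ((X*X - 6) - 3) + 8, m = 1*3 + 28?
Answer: 1421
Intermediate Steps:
m = 31 (m = 3 + 28 = 31)
N(y, X) = -1 + X² (N(y, X) = ((X² - 6) - 3) + 8 = ((-6 + X²) - 3) + 8 = (-9 + X²) + 8 = -1 + X²)
(3101 + N(m, -25)) - 2304 = (3101 + (-1 + (-25)²)) - 2304 = (3101 + (-1 + 625)) - 2304 = (3101 + 624) - 2304 = 3725 - 2304 = 1421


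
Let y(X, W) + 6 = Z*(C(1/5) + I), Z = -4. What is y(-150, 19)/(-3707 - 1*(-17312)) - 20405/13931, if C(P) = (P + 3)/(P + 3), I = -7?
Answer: -92453089/63177085 ≈ -1.4634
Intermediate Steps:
C(P) = 1 (C(P) = (3 + P)/(3 + P) = 1)
y(X, W) = 18 (y(X, W) = -6 - 4*(1 - 7) = -6 - 4*(-6) = -6 + 24 = 18)
y(-150, 19)/(-3707 - 1*(-17312)) - 20405/13931 = 18/(-3707 - 1*(-17312)) - 20405/13931 = 18/(-3707 + 17312) - 20405*1/13931 = 18/13605 - 20405/13931 = 18*(1/13605) - 20405/13931 = 6/4535 - 20405/13931 = -92453089/63177085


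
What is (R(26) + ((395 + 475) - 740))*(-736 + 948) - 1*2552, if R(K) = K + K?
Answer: 36032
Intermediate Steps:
R(K) = 2*K
(R(26) + ((395 + 475) - 740))*(-736 + 948) - 1*2552 = (2*26 + ((395 + 475) - 740))*(-736 + 948) - 1*2552 = (52 + (870 - 740))*212 - 2552 = (52 + 130)*212 - 2552 = 182*212 - 2552 = 38584 - 2552 = 36032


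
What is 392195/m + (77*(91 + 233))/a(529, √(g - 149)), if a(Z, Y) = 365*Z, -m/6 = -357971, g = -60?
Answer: 129310934623/414712983210 ≈ 0.31181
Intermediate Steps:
m = 2147826 (m = -6*(-357971) = 2147826)
392195/m + (77*(91 + 233))/a(529, √(g - 149)) = 392195/2147826 + (77*(91 + 233))/((365*529)) = 392195*(1/2147826) + (77*324)/193085 = 392195/2147826 + 24948*(1/193085) = 392195/2147826 + 24948/193085 = 129310934623/414712983210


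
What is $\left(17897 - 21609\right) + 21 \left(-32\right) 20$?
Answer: $-17152$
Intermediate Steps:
$\left(17897 - 21609\right) + 21 \left(-32\right) 20 = \left(17897 - 21609\right) - 13440 = -3712 - 13440 = -17152$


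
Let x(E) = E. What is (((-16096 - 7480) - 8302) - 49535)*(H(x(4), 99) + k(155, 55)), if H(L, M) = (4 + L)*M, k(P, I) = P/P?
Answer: -64560509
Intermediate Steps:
k(P, I) = 1
H(L, M) = M*(4 + L)
(((-16096 - 7480) - 8302) - 49535)*(H(x(4), 99) + k(155, 55)) = (((-16096 - 7480) - 8302) - 49535)*(99*(4 + 4) + 1) = ((-23576 - 8302) - 49535)*(99*8 + 1) = (-31878 - 49535)*(792 + 1) = -81413*793 = -64560509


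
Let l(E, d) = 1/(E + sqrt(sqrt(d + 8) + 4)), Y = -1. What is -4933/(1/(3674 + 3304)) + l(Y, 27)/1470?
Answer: -34422474 - 1/(1470*(1 - sqrt(4 + sqrt(35)))) ≈ -3.4422e+7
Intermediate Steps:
l(E, d) = 1/(E + sqrt(4 + sqrt(8 + d))) (l(E, d) = 1/(E + sqrt(sqrt(8 + d) + 4)) = 1/(E + sqrt(4 + sqrt(8 + d))))
-4933/(1/(3674 + 3304)) + l(Y, 27)/1470 = -4933/(1/(3674 + 3304)) + 1/(-1 + sqrt(4 + sqrt(8 + 27))*1470) = -4933/(1/6978) + (1/1470)/(-1 + sqrt(4 + sqrt(35))) = -4933/1/6978 + 1/(1470*(-1 + sqrt(4 + sqrt(35)))) = -4933*6978 + 1/(1470*(-1 + sqrt(4 + sqrt(35)))) = -34422474 + 1/(1470*(-1 + sqrt(4 + sqrt(35))))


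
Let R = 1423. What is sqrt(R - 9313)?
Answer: I*sqrt(7890) ≈ 88.826*I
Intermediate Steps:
sqrt(R - 9313) = sqrt(1423 - 9313) = sqrt(-7890) = I*sqrt(7890)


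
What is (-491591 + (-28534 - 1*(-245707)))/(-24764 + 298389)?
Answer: -274418/273625 ≈ -1.0029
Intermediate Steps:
(-491591 + (-28534 - 1*(-245707)))/(-24764 + 298389) = (-491591 + (-28534 + 245707))/273625 = (-491591 + 217173)*(1/273625) = -274418*1/273625 = -274418/273625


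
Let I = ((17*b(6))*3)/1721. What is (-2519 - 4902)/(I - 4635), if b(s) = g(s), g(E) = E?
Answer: 12771541/7976529 ≈ 1.6011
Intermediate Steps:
b(s) = s
I = 306/1721 (I = ((17*6)*3)/1721 = (102*3)*(1/1721) = 306*(1/1721) = 306/1721 ≈ 0.17780)
(-2519 - 4902)/(I - 4635) = (-2519 - 4902)/(306/1721 - 4635) = -7421/(-7976529/1721) = -7421*(-1721/7976529) = 12771541/7976529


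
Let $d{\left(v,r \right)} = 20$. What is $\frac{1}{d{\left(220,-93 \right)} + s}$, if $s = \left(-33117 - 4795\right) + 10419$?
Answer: $- \frac{1}{27473} \approx -3.6399 \cdot 10^{-5}$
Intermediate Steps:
$s = -27493$ ($s = -37912 + 10419 = -27493$)
$\frac{1}{d{\left(220,-93 \right)} + s} = \frac{1}{20 - 27493} = \frac{1}{-27473} = - \frac{1}{27473}$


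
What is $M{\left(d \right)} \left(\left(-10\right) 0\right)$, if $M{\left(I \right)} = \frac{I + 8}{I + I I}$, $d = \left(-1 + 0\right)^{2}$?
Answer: $0$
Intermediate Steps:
$d = 1$ ($d = \left(-1\right)^{2} = 1$)
$M{\left(I \right)} = \frac{8 + I}{I + I^{2}}$
$M{\left(d \right)} \left(\left(-10\right) 0\right) = \frac{8 + 1}{1 \left(1 + 1\right)} \left(\left(-10\right) 0\right) = 1 \cdot \frac{1}{2} \cdot 9 \cdot 0 = \frac{9}{2} \cdot 0 = 0$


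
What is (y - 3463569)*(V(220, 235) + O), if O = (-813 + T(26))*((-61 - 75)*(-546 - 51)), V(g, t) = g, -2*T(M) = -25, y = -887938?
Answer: 282821741521832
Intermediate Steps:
T(M) = 25/2 (T(M) = -½*(-25) = 25/2)
O = -64994196 (O = (-813 + 25/2)*((-61 - 75)*(-546 - 51)) = -(-108868)*(-597) = -1601/2*81192 = -64994196)
(y - 3463569)*(V(220, 235) + O) = (-887938 - 3463569)*(220 - 64994196) = -4351507*(-64993976) = 282821741521832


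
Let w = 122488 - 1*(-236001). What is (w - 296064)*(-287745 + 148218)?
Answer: -8709972975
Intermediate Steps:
w = 358489 (w = 122488 + 236001 = 358489)
(w - 296064)*(-287745 + 148218) = (358489 - 296064)*(-287745 + 148218) = 62425*(-139527) = -8709972975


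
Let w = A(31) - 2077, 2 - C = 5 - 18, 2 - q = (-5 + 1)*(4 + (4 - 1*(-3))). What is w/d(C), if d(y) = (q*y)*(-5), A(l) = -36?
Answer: 2113/3450 ≈ 0.61246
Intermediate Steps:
q = 46 (q = 2 - (-5 + 1)*(4 + (4 - 1*(-3))) = 2 - (-4)*(4 + (4 + 3)) = 2 - (-4)*(4 + 7) = 2 - (-4)*11 = 2 - 1*(-44) = 2 + 44 = 46)
C = 15 (C = 2 - (5 - 18) = 2 - 1*(-13) = 2 + 13 = 15)
d(y) = -230*y (d(y) = (46*y)*(-5) = -230*y)
w = -2113 (w = -36 - 2077 = -2113)
w/d(C) = -2113/((-230*15)) = -2113/(-3450) = -2113*(-1/3450) = 2113/3450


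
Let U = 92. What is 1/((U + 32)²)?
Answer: 1/15376 ≈ 6.5036e-5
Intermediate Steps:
1/((U + 32)²) = 1/((92 + 32)²) = 1/(124²) = 1/15376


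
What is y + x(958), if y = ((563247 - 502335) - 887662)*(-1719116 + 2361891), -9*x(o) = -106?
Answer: -4782728081144/9 ≈ -5.3141e+11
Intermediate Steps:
x(o) = 106/9 (x(o) = -⅑*(-106) = 106/9)
y = -531414231250 (y = (60912 - 887662)*642775 = -826750*642775 = -531414231250)
y + x(958) = -531414231250 + 106/9 = -4782728081144/9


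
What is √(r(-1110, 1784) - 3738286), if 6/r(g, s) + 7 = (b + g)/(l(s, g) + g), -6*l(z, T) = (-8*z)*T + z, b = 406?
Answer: 2*I*√719008694594247199918/27737081 ≈ 1933.5*I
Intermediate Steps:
l(z, T) = -z/6 + 4*T*z/3 (l(z, T) = -((-8*z)*T + z)/6 = -(-8*T*z + z)/6 = -(z - 8*T*z)/6 = -z/6 + 4*T*z/3)
r(g, s) = 6/(-7 + (406 + g)/(g + s*(-1 + 8*g)/6)) (r(g, s) = 6/(-7 + (406 + g)/(s*(-1 + 8*g)/6 + g)) = 6/(-7 + (406 + g)/(g + s*(-1 + 8*g)/6)))
√(r(-1110, 1784) - 3738286) = √(6*(1784 - 6*(-1110) - 8*(-1110)*1784)/(-2436 - 7*1784 + 36*(-1110) + 56*(-1110)*1784) - 3738286) = √(6*(1784 + 6660 + 15841920)/(-2436 - 12488 - 39960 - 110893440) - 3738286) = √(6*15850364/(-110948324) - 3738286) = √(6*(-1/110948324)*15850364 - 3738286) = √(-23775546/27737081 - 3738286) = √(-103689165358712/27737081) = 2*I*√719008694594247199918/27737081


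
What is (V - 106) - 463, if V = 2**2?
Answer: -565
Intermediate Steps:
V = 4
(V - 106) - 463 = (4 - 106) - 463 = -102 - 463 = -565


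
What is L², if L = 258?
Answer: 66564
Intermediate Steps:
L² = 258² = 66564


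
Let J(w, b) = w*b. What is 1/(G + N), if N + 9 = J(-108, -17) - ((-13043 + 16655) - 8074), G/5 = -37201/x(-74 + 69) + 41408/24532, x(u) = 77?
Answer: 472241/1833140504 ≈ 0.00025761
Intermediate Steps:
J(w, b) = b*w
G = -1136783145/472241 (G = 5*(-37201/77 + 41408/24532) = 5*(-37201*1/77 + 41408*(1/24532)) = 5*(-37201/77 + 10352/6133) = 5*(-227356629/472241) = -1136783145/472241 ≈ -2407.2)
N = 6289 (N = -9 + (-17*(-108) - ((-13043 + 16655) - 8074)) = -9 + (1836 - (3612 - 8074)) = -9 + (1836 - 1*(-4462)) = -9 + (1836 + 4462) = -9 + 6298 = 6289)
1/(G + N) = 1/(-1136783145/472241 + 6289) = 1/(1833140504/472241) = 472241/1833140504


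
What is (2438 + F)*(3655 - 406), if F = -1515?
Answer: 2998827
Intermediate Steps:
(2438 + F)*(3655 - 406) = (2438 - 1515)*(3655 - 406) = 923*3249 = 2998827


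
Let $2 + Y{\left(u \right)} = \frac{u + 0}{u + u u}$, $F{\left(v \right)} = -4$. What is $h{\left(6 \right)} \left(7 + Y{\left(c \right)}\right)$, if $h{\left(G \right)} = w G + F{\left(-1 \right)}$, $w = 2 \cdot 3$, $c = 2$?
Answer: $\frac{512}{3} \approx 170.67$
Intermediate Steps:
$w = 6$
$h{\left(G \right)} = -4 + 6 G$ ($h{\left(G \right)} = 6 G - 4 = -4 + 6 G$)
$Y{\left(u \right)} = -2 + \frac{u}{u + u^{2}}$ ($Y{\left(u \right)} = -2 + \frac{u + 0}{u + u u} = -2 + \frac{u}{u + u^{2}}$)
$h{\left(6 \right)} \left(7 + Y{\left(c \right)}\right) = \left(-4 + 6 \cdot 6\right) \left(7 + \frac{-1 - 4}{1 + 2}\right) = \left(-4 + 36\right) \left(7 + \frac{-1 - 4}{3}\right) = 32 \left(7 + \frac{1}{3} \left(-5\right)\right) = 32 \left(7 - \frac{5}{3}\right) = 32 \cdot \frac{16}{3} = \frac{512}{3}$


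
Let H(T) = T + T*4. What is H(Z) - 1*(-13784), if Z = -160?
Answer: 12984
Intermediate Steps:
H(T) = 5*T (H(T) = T + 4*T = 5*T)
H(Z) - 1*(-13784) = 5*(-160) - 1*(-13784) = -800 + 13784 = 12984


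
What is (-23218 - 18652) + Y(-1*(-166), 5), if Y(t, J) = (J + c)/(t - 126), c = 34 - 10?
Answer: -1674771/40 ≈ -41869.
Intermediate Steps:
c = 24
Y(t, J) = (24 + J)/(-126 + t) (Y(t, J) = (J + 24)/(t - 126) = (24 + J)/(-126 + t))
(-23218 - 18652) + Y(-1*(-166), 5) = (-23218 - 18652) + (24 + 5)/(-126 - 1*(-166)) = -41870 + 29/(-126 + 166) = -41870 + 29/40 = -1674771/40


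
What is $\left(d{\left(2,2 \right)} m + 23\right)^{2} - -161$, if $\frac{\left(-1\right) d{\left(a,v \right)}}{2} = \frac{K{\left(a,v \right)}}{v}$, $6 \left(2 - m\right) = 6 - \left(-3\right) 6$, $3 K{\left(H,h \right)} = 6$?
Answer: $890$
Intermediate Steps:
$K{\left(H,h \right)} = 2$ ($K{\left(H,h \right)} = \frac{1}{3} \cdot 6 = 2$)
$m = -2$ ($m = 2 - \frac{6 - \left(-3\right) 6}{6} = 2 - \frac{6 - -18}{6} = 2 - \frac{6 + 18}{6} = 2 - 4 = -2$)
$d{\left(a,v \right)} = - \frac{4}{v}$ ($d{\left(a,v \right)} = - 2 \frac{2}{v} = - \frac{4}{v}$)
$\left(d{\left(2,2 \right)} m + 23\right)^{2} - -161 = \left(- \frac{4}{2} \left(-2\right) + 23\right)^{2} - -161 = \left(\left(-4\right) \frac{1}{2} \left(-2\right) + 23\right)^{2} + 161 = \left(\left(-2\right) \left(-2\right) + 23\right)^{2} + 161 = \left(4 + 23\right)^{2} + 161 = 27^{2} + 161 = 729 + 161 = 890$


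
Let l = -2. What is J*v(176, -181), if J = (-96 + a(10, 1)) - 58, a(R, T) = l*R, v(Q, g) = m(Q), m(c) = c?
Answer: -30624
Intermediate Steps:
v(Q, g) = Q
a(R, T) = -2*R
J = -174 (J = (-96 - 2*10) - 58 = (-96 - 20) - 58 = -116 - 58 = -174)
J*v(176, -181) = -174*176 = -30624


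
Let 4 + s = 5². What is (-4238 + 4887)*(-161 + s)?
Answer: -90860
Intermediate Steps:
s = 21 (s = -4 + 5² = -4 + 25 = 21)
(-4238 + 4887)*(-161 + s) = (-4238 + 4887)*(-161 + 21) = 649*(-140) = -90860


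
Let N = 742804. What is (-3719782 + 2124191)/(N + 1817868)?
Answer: -1595591/2560672 ≈ -0.62311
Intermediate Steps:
(-3719782 + 2124191)/(N + 1817868) = (-3719782 + 2124191)/(742804 + 1817868) = -1595591/2560672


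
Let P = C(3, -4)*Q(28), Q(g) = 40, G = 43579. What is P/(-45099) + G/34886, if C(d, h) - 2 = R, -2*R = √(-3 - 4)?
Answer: 1962578441/1573323714 + 20*I*√7/45099 ≈ 1.2474 + 0.0011733*I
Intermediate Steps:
R = -I*√7/2 (R = -√(-3 - 4)/2 = -I*√7/2 ≈ -1.3229*I)
C(d, h) = 2 - I*√7/2
P = 80 - 20*I*√7 (P = (2 - I*√7/2)*40 = 80 - 20*I*√7 ≈ 80.0 - 52.915*I)
P/(-45099) + G/34886 = (80 - 20*I*√7)/(-45099) + 43579/34886 = (80 - 20*I*√7)*(-1/45099) + 43579*(1/34886) = (-80/45099 + 20*I*√7/45099) + 43579/34886 = 1962578441/1573323714 + 20*I*√7/45099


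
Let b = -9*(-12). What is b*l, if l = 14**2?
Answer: 21168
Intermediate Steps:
b = 108
l = 196
b*l = 108*196 = 21168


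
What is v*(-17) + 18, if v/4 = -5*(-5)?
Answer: -1682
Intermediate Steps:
v = 100 (v = 4*(-5*(-5)) = 4*25 = 100)
v*(-17) + 18 = 100*(-17) + 18 = -1700 + 18 = -1682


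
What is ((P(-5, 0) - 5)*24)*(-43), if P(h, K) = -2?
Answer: 7224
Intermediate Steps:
((P(-5, 0) - 5)*24)*(-43) = ((-2 - 5)*24)*(-43) = -7*24*(-43) = -168*(-43) = 7224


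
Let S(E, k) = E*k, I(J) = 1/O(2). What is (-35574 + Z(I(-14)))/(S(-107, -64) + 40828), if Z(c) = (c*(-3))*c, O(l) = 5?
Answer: -296451/397300 ≈ -0.74616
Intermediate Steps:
I(J) = ⅕ (I(J) = 1/5 = ⅕)
Z(c) = -3*c² (Z(c) = (-3*c)*c = -3*c²)
(-35574 + Z(I(-14)))/(S(-107, -64) + 40828) = (-35574 - 3*(⅕)²)/(-107*(-64) + 40828) = (-35574 - 3*1/25)/(6848 + 40828) = (-35574 - 3/25)/47676 = -889353/25*1/47676 = -296451/397300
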